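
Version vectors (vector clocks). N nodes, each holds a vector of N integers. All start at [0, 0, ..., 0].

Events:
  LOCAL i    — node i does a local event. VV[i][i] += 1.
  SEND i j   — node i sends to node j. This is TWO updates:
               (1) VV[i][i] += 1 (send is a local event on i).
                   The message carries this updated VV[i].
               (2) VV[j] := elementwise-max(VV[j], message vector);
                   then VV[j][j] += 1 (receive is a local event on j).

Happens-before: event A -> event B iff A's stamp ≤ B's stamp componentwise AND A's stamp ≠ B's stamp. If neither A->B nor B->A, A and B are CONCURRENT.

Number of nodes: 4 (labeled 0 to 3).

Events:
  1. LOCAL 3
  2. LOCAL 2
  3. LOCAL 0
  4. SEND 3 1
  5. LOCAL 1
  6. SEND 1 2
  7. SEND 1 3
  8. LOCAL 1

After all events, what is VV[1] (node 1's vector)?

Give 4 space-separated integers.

Initial: VV[0]=[0, 0, 0, 0]
Initial: VV[1]=[0, 0, 0, 0]
Initial: VV[2]=[0, 0, 0, 0]
Initial: VV[3]=[0, 0, 0, 0]
Event 1: LOCAL 3: VV[3][3]++ -> VV[3]=[0, 0, 0, 1]
Event 2: LOCAL 2: VV[2][2]++ -> VV[2]=[0, 0, 1, 0]
Event 3: LOCAL 0: VV[0][0]++ -> VV[0]=[1, 0, 0, 0]
Event 4: SEND 3->1: VV[3][3]++ -> VV[3]=[0, 0, 0, 2], msg_vec=[0, 0, 0, 2]; VV[1]=max(VV[1],msg_vec) then VV[1][1]++ -> VV[1]=[0, 1, 0, 2]
Event 5: LOCAL 1: VV[1][1]++ -> VV[1]=[0, 2, 0, 2]
Event 6: SEND 1->2: VV[1][1]++ -> VV[1]=[0, 3, 0, 2], msg_vec=[0, 3, 0, 2]; VV[2]=max(VV[2],msg_vec) then VV[2][2]++ -> VV[2]=[0, 3, 2, 2]
Event 7: SEND 1->3: VV[1][1]++ -> VV[1]=[0, 4, 0, 2], msg_vec=[0, 4, 0, 2]; VV[3]=max(VV[3],msg_vec) then VV[3][3]++ -> VV[3]=[0, 4, 0, 3]
Event 8: LOCAL 1: VV[1][1]++ -> VV[1]=[0, 5, 0, 2]
Final vectors: VV[0]=[1, 0, 0, 0]; VV[1]=[0, 5, 0, 2]; VV[2]=[0, 3, 2, 2]; VV[3]=[0, 4, 0, 3]

Answer: 0 5 0 2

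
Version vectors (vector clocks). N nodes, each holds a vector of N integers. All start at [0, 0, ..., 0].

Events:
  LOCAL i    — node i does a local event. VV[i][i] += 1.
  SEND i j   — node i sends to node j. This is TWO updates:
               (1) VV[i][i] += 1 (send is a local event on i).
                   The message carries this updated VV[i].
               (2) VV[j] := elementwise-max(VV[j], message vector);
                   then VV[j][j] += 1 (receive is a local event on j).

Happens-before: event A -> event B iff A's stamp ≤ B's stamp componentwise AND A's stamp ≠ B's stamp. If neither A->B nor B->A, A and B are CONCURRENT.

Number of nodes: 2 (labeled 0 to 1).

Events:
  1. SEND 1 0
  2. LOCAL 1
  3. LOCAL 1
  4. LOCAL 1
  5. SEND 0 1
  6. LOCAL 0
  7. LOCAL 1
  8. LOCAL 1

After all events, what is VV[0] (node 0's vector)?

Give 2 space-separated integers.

Answer: 3 1

Derivation:
Initial: VV[0]=[0, 0]
Initial: VV[1]=[0, 0]
Event 1: SEND 1->0: VV[1][1]++ -> VV[1]=[0, 1], msg_vec=[0, 1]; VV[0]=max(VV[0],msg_vec) then VV[0][0]++ -> VV[0]=[1, 1]
Event 2: LOCAL 1: VV[1][1]++ -> VV[1]=[0, 2]
Event 3: LOCAL 1: VV[1][1]++ -> VV[1]=[0, 3]
Event 4: LOCAL 1: VV[1][1]++ -> VV[1]=[0, 4]
Event 5: SEND 0->1: VV[0][0]++ -> VV[0]=[2, 1], msg_vec=[2, 1]; VV[1]=max(VV[1],msg_vec) then VV[1][1]++ -> VV[1]=[2, 5]
Event 6: LOCAL 0: VV[0][0]++ -> VV[0]=[3, 1]
Event 7: LOCAL 1: VV[1][1]++ -> VV[1]=[2, 6]
Event 8: LOCAL 1: VV[1][1]++ -> VV[1]=[2, 7]
Final vectors: VV[0]=[3, 1]; VV[1]=[2, 7]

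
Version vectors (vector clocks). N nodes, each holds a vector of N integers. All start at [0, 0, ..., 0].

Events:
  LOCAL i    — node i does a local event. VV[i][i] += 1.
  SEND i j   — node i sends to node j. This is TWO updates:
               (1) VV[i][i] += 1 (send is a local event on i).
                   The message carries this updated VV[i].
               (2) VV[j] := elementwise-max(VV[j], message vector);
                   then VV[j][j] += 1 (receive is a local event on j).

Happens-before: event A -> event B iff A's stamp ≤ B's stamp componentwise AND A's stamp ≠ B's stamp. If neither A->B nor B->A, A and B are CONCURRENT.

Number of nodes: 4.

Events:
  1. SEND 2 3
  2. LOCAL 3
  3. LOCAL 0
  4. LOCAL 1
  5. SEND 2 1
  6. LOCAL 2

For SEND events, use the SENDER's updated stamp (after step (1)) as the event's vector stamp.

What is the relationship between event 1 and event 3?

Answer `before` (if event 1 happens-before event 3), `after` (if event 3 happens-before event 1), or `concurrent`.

Answer: concurrent

Derivation:
Initial: VV[0]=[0, 0, 0, 0]
Initial: VV[1]=[0, 0, 0, 0]
Initial: VV[2]=[0, 0, 0, 0]
Initial: VV[3]=[0, 0, 0, 0]
Event 1: SEND 2->3: VV[2][2]++ -> VV[2]=[0, 0, 1, 0], msg_vec=[0, 0, 1, 0]; VV[3]=max(VV[3],msg_vec) then VV[3][3]++ -> VV[3]=[0, 0, 1, 1]
Event 2: LOCAL 3: VV[3][3]++ -> VV[3]=[0, 0, 1, 2]
Event 3: LOCAL 0: VV[0][0]++ -> VV[0]=[1, 0, 0, 0]
Event 4: LOCAL 1: VV[1][1]++ -> VV[1]=[0, 1, 0, 0]
Event 5: SEND 2->1: VV[2][2]++ -> VV[2]=[0, 0, 2, 0], msg_vec=[0, 0, 2, 0]; VV[1]=max(VV[1],msg_vec) then VV[1][1]++ -> VV[1]=[0, 2, 2, 0]
Event 6: LOCAL 2: VV[2][2]++ -> VV[2]=[0, 0, 3, 0]
Event 1 stamp: [0, 0, 1, 0]
Event 3 stamp: [1, 0, 0, 0]
[0, 0, 1, 0] <= [1, 0, 0, 0]? False
[1, 0, 0, 0] <= [0, 0, 1, 0]? False
Relation: concurrent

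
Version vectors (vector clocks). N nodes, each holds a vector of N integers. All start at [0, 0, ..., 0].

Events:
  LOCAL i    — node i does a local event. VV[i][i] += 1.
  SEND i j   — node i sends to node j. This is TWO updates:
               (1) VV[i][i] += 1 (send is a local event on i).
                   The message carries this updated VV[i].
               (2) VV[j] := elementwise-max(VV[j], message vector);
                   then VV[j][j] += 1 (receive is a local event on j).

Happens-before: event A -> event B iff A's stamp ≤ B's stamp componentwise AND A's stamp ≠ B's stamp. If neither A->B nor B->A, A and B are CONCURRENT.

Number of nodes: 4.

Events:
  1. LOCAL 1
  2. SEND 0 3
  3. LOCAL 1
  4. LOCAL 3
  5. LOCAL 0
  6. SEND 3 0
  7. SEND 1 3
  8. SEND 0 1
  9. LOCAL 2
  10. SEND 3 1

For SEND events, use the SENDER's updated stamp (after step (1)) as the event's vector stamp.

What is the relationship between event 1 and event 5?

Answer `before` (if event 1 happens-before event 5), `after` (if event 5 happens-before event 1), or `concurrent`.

Initial: VV[0]=[0, 0, 0, 0]
Initial: VV[1]=[0, 0, 0, 0]
Initial: VV[2]=[0, 0, 0, 0]
Initial: VV[3]=[0, 0, 0, 0]
Event 1: LOCAL 1: VV[1][1]++ -> VV[1]=[0, 1, 0, 0]
Event 2: SEND 0->3: VV[0][0]++ -> VV[0]=[1, 0, 0, 0], msg_vec=[1, 0, 0, 0]; VV[3]=max(VV[3],msg_vec) then VV[3][3]++ -> VV[3]=[1, 0, 0, 1]
Event 3: LOCAL 1: VV[1][1]++ -> VV[1]=[0, 2, 0, 0]
Event 4: LOCAL 3: VV[3][3]++ -> VV[3]=[1, 0, 0, 2]
Event 5: LOCAL 0: VV[0][0]++ -> VV[0]=[2, 0, 0, 0]
Event 6: SEND 3->0: VV[3][3]++ -> VV[3]=[1, 0, 0, 3], msg_vec=[1, 0, 0, 3]; VV[0]=max(VV[0],msg_vec) then VV[0][0]++ -> VV[0]=[3, 0, 0, 3]
Event 7: SEND 1->3: VV[1][1]++ -> VV[1]=[0, 3, 0, 0], msg_vec=[0, 3, 0, 0]; VV[3]=max(VV[3],msg_vec) then VV[3][3]++ -> VV[3]=[1, 3, 0, 4]
Event 8: SEND 0->1: VV[0][0]++ -> VV[0]=[4, 0, 0, 3], msg_vec=[4, 0, 0, 3]; VV[1]=max(VV[1],msg_vec) then VV[1][1]++ -> VV[1]=[4, 4, 0, 3]
Event 9: LOCAL 2: VV[2][2]++ -> VV[2]=[0, 0, 1, 0]
Event 10: SEND 3->1: VV[3][3]++ -> VV[3]=[1, 3, 0, 5], msg_vec=[1, 3, 0, 5]; VV[1]=max(VV[1],msg_vec) then VV[1][1]++ -> VV[1]=[4, 5, 0, 5]
Event 1 stamp: [0, 1, 0, 0]
Event 5 stamp: [2, 0, 0, 0]
[0, 1, 0, 0] <= [2, 0, 0, 0]? False
[2, 0, 0, 0] <= [0, 1, 0, 0]? False
Relation: concurrent

Answer: concurrent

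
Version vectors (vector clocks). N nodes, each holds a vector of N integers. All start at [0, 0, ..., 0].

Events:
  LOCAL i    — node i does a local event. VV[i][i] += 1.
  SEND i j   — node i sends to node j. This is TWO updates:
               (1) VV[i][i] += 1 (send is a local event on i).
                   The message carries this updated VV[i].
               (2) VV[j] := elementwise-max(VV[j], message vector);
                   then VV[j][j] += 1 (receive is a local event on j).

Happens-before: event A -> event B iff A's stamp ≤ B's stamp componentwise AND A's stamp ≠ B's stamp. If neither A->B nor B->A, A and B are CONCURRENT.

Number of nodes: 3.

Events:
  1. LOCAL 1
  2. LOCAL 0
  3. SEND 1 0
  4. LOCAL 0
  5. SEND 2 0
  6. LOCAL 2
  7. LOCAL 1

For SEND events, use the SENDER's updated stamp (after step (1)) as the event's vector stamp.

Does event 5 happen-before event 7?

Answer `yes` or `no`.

Answer: no

Derivation:
Initial: VV[0]=[0, 0, 0]
Initial: VV[1]=[0, 0, 0]
Initial: VV[2]=[0, 0, 0]
Event 1: LOCAL 1: VV[1][1]++ -> VV[1]=[0, 1, 0]
Event 2: LOCAL 0: VV[0][0]++ -> VV[0]=[1, 0, 0]
Event 3: SEND 1->0: VV[1][1]++ -> VV[1]=[0, 2, 0], msg_vec=[0, 2, 0]; VV[0]=max(VV[0],msg_vec) then VV[0][0]++ -> VV[0]=[2, 2, 0]
Event 4: LOCAL 0: VV[0][0]++ -> VV[0]=[3, 2, 0]
Event 5: SEND 2->0: VV[2][2]++ -> VV[2]=[0, 0, 1], msg_vec=[0, 0, 1]; VV[0]=max(VV[0],msg_vec) then VV[0][0]++ -> VV[0]=[4, 2, 1]
Event 6: LOCAL 2: VV[2][2]++ -> VV[2]=[0, 0, 2]
Event 7: LOCAL 1: VV[1][1]++ -> VV[1]=[0, 3, 0]
Event 5 stamp: [0, 0, 1]
Event 7 stamp: [0, 3, 0]
[0, 0, 1] <= [0, 3, 0]? False. Equal? False. Happens-before: False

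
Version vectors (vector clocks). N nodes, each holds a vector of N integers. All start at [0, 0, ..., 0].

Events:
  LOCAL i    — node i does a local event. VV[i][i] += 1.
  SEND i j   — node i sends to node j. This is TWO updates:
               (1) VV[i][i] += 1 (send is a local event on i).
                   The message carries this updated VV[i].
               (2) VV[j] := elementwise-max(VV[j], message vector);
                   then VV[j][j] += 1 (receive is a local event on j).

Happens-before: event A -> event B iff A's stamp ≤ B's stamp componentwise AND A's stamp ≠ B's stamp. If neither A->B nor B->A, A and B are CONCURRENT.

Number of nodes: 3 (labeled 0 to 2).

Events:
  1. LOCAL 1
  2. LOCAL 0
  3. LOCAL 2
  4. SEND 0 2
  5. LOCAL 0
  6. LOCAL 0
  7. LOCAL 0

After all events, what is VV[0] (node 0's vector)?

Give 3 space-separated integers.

Answer: 5 0 0

Derivation:
Initial: VV[0]=[0, 0, 0]
Initial: VV[1]=[0, 0, 0]
Initial: VV[2]=[0, 0, 0]
Event 1: LOCAL 1: VV[1][1]++ -> VV[1]=[0, 1, 0]
Event 2: LOCAL 0: VV[0][0]++ -> VV[0]=[1, 0, 0]
Event 3: LOCAL 2: VV[2][2]++ -> VV[2]=[0, 0, 1]
Event 4: SEND 0->2: VV[0][0]++ -> VV[0]=[2, 0, 0], msg_vec=[2, 0, 0]; VV[2]=max(VV[2],msg_vec) then VV[2][2]++ -> VV[2]=[2, 0, 2]
Event 5: LOCAL 0: VV[0][0]++ -> VV[0]=[3, 0, 0]
Event 6: LOCAL 0: VV[0][0]++ -> VV[0]=[4, 0, 0]
Event 7: LOCAL 0: VV[0][0]++ -> VV[0]=[5, 0, 0]
Final vectors: VV[0]=[5, 0, 0]; VV[1]=[0, 1, 0]; VV[2]=[2, 0, 2]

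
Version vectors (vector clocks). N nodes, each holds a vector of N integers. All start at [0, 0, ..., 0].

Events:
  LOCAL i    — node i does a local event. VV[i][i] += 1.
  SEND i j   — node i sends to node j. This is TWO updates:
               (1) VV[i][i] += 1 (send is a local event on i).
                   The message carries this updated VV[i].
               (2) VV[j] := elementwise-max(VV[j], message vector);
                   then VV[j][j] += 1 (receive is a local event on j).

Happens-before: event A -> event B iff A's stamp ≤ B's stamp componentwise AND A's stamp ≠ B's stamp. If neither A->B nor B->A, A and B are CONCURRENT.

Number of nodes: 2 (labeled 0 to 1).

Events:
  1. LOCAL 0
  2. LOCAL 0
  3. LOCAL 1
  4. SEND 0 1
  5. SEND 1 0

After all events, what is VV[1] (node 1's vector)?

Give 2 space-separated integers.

Answer: 3 3

Derivation:
Initial: VV[0]=[0, 0]
Initial: VV[1]=[0, 0]
Event 1: LOCAL 0: VV[0][0]++ -> VV[0]=[1, 0]
Event 2: LOCAL 0: VV[0][0]++ -> VV[0]=[2, 0]
Event 3: LOCAL 1: VV[1][1]++ -> VV[1]=[0, 1]
Event 4: SEND 0->1: VV[0][0]++ -> VV[0]=[3, 0], msg_vec=[3, 0]; VV[1]=max(VV[1],msg_vec) then VV[1][1]++ -> VV[1]=[3, 2]
Event 5: SEND 1->0: VV[1][1]++ -> VV[1]=[3, 3], msg_vec=[3, 3]; VV[0]=max(VV[0],msg_vec) then VV[0][0]++ -> VV[0]=[4, 3]
Final vectors: VV[0]=[4, 3]; VV[1]=[3, 3]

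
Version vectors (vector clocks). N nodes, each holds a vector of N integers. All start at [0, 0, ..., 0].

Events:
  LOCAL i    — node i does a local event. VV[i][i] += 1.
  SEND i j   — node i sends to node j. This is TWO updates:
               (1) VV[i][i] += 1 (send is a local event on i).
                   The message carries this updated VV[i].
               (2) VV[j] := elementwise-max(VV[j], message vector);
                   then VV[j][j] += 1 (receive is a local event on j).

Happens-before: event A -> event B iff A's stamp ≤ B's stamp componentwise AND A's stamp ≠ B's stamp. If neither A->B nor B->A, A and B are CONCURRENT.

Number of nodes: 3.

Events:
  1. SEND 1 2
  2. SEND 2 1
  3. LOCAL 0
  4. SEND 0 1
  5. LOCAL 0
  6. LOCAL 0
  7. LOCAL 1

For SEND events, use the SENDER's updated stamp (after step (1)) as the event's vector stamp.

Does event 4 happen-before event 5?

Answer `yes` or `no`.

Initial: VV[0]=[0, 0, 0]
Initial: VV[1]=[0, 0, 0]
Initial: VV[2]=[0, 0, 0]
Event 1: SEND 1->2: VV[1][1]++ -> VV[1]=[0, 1, 0], msg_vec=[0, 1, 0]; VV[2]=max(VV[2],msg_vec) then VV[2][2]++ -> VV[2]=[0, 1, 1]
Event 2: SEND 2->1: VV[2][2]++ -> VV[2]=[0, 1, 2], msg_vec=[0, 1, 2]; VV[1]=max(VV[1],msg_vec) then VV[1][1]++ -> VV[1]=[0, 2, 2]
Event 3: LOCAL 0: VV[0][0]++ -> VV[0]=[1, 0, 0]
Event 4: SEND 0->1: VV[0][0]++ -> VV[0]=[2, 0, 0], msg_vec=[2, 0, 0]; VV[1]=max(VV[1],msg_vec) then VV[1][1]++ -> VV[1]=[2, 3, 2]
Event 5: LOCAL 0: VV[0][0]++ -> VV[0]=[3, 0, 0]
Event 6: LOCAL 0: VV[0][0]++ -> VV[0]=[4, 0, 0]
Event 7: LOCAL 1: VV[1][1]++ -> VV[1]=[2, 4, 2]
Event 4 stamp: [2, 0, 0]
Event 5 stamp: [3, 0, 0]
[2, 0, 0] <= [3, 0, 0]? True. Equal? False. Happens-before: True

Answer: yes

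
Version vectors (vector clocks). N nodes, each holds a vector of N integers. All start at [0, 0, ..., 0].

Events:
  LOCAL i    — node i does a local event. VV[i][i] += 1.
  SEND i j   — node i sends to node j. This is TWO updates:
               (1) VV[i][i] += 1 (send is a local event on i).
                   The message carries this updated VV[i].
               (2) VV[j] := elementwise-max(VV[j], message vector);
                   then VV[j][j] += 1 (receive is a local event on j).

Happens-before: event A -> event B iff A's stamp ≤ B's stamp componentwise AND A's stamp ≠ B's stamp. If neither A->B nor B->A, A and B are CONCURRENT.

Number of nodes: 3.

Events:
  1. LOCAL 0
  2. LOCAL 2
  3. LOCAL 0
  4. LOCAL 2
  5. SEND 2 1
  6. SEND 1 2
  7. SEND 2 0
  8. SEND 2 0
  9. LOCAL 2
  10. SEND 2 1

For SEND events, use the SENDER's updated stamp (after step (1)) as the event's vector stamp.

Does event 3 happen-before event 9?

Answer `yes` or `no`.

Answer: no

Derivation:
Initial: VV[0]=[0, 0, 0]
Initial: VV[1]=[0, 0, 0]
Initial: VV[2]=[0, 0, 0]
Event 1: LOCAL 0: VV[0][0]++ -> VV[0]=[1, 0, 0]
Event 2: LOCAL 2: VV[2][2]++ -> VV[2]=[0, 0, 1]
Event 3: LOCAL 0: VV[0][0]++ -> VV[0]=[2, 0, 0]
Event 4: LOCAL 2: VV[2][2]++ -> VV[2]=[0, 0, 2]
Event 5: SEND 2->1: VV[2][2]++ -> VV[2]=[0, 0, 3], msg_vec=[0, 0, 3]; VV[1]=max(VV[1],msg_vec) then VV[1][1]++ -> VV[1]=[0, 1, 3]
Event 6: SEND 1->2: VV[1][1]++ -> VV[1]=[0, 2, 3], msg_vec=[0, 2, 3]; VV[2]=max(VV[2],msg_vec) then VV[2][2]++ -> VV[2]=[0, 2, 4]
Event 7: SEND 2->0: VV[2][2]++ -> VV[2]=[0, 2, 5], msg_vec=[0, 2, 5]; VV[0]=max(VV[0],msg_vec) then VV[0][0]++ -> VV[0]=[3, 2, 5]
Event 8: SEND 2->0: VV[2][2]++ -> VV[2]=[0, 2, 6], msg_vec=[0, 2, 6]; VV[0]=max(VV[0],msg_vec) then VV[0][0]++ -> VV[0]=[4, 2, 6]
Event 9: LOCAL 2: VV[2][2]++ -> VV[2]=[0, 2, 7]
Event 10: SEND 2->1: VV[2][2]++ -> VV[2]=[0, 2, 8], msg_vec=[0, 2, 8]; VV[1]=max(VV[1],msg_vec) then VV[1][1]++ -> VV[1]=[0, 3, 8]
Event 3 stamp: [2, 0, 0]
Event 9 stamp: [0, 2, 7]
[2, 0, 0] <= [0, 2, 7]? False. Equal? False. Happens-before: False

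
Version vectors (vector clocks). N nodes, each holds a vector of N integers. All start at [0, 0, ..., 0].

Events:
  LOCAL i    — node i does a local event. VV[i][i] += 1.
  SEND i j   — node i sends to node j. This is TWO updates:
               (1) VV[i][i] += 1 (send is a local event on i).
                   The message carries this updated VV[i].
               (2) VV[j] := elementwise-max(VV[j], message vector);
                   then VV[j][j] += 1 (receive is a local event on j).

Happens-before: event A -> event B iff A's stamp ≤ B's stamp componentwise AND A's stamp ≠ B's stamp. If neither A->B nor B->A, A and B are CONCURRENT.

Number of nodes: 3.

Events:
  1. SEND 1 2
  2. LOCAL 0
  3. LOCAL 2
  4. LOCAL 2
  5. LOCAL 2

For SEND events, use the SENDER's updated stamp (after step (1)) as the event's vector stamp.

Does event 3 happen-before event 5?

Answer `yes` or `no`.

Answer: yes

Derivation:
Initial: VV[0]=[0, 0, 0]
Initial: VV[1]=[0, 0, 0]
Initial: VV[2]=[0, 0, 0]
Event 1: SEND 1->2: VV[1][1]++ -> VV[1]=[0, 1, 0], msg_vec=[0, 1, 0]; VV[2]=max(VV[2],msg_vec) then VV[2][2]++ -> VV[2]=[0, 1, 1]
Event 2: LOCAL 0: VV[0][0]++ -> VV[0]=[1, 0, 0]
Event 3: LOCAL 2: VV[2][2]++ -> VV[2]=[0, 1, 2]
Event 4: LOCAL 2: VV[2][2]++ -> VV[2]=[0, 1, 3]
Event 5: LOCAL 2: VV[2][2]++ -> VV[2]=[0, 1, 4]
Event 3 stamp: [0, 1, 2]
Event 5 stamp: [0, 1, 4]
[0, 1, 2] <= [0, 1, 4]? True. Equal? False. Happens-before: True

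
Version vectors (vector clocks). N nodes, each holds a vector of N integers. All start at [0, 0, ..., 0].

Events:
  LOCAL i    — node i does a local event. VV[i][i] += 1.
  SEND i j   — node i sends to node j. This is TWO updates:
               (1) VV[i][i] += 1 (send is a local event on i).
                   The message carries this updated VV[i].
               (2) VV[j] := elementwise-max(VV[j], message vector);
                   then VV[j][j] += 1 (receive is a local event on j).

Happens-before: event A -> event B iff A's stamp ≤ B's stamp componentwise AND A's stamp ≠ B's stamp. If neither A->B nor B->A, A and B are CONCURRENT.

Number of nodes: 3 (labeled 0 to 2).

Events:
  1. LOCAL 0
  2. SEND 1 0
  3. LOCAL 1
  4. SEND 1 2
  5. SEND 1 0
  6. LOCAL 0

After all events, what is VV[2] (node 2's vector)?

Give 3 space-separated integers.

Answer: 0 3 1

Derivation:
Initial: VV[0]=[0, 0, 0]
Initial: VV[1]=[0, 0, 0]
Initial: VV[2]=[0, 0, 0]
Event 1: LOCAL 0: VV[0][0]++ -> VV[0]=[1, 0, 0]
Event 2: SEND 1->0: VV[1][1]++ -> VV[1]=[0, 1, 0], msg_vec=[0, 1, 0]; VV[0]=max(VV[0],msg_vec) then VV[0][0]++ -> VV[0]=[2, 1, 0]
Event 3: LOCAL 1: VV[1][1]++ -> VV[1]=[0, 2, 0]
Event 4: SEND 1->2: VV[1][1]++ -> VV[1]=[0, 3, 0], msg_vec=[0, 3, 0]; VV[2]=max(VV[2],msg_vec) then VV[2][2]++ -> VV[2]=[0, 3, 1]
Event 5: SEND 1->0: VV[1][1]++ -> VV[1]=[0, 4, 0], msg_vec=[0, 4, 0]; VV[0]=max(VV[0],msg_vec) then VV[0][0]++ -> VV[0]=[3, 4, 0]
Event 6: LOCAL 0: VV[0][0]++ -> VV[0]=[4, 4, 0]
Final vectors: VV[0]=[4, 4, 0]; VV[1]=[0, 4, 0]; VV[2]=[0, 3, 1]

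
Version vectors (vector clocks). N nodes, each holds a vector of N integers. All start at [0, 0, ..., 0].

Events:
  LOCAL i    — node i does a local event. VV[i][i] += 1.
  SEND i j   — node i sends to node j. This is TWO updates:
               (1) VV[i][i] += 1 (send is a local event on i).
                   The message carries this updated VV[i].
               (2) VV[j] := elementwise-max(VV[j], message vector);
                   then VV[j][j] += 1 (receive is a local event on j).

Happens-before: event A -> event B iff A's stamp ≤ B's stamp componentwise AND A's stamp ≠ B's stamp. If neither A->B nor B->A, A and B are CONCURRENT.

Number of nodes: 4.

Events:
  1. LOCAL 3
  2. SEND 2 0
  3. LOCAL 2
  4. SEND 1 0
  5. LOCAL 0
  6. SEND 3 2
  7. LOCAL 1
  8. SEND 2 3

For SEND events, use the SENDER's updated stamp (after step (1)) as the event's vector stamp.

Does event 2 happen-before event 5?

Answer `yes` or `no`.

Initial: VV[0]=[0, 0, 0, 0]
Initial: VV[1]=[0, 0, 0, 0]
Initial: VV[2]=[0, 0, 0, 0]
Initial: VV[3]=[0, 0, 0, 0]
Event 1: LOCAL 3: VV[3][3]++ -> VV[3]=[0, 0, 0, 1]
Event 2: SEND 2->0: VV[2][2]++ -> VV[2]=[0, 0, 1, 0], msg_vec=[0, 0, 1, 0]; VV[0]=max(VV[0],msg_vec) then VV[0][0]++ -> VV[0]=[1, 0, 1, 0]
Event 3: LOCAL 2: VV[2][2]++ -> VV[2]=[0, 0, 2, 0]
Event 4: SEND 1->0: VV[1][1]++ -> VV[1]=[0, 1, 0, 0], msg_vec=[0, 1, 0, 0]; VV[0]=max(VV[0],msg_vec) then VV[0][0]++ -> VV[0]=[2, 1, 1, 0]
Event 5: LOCAL 0: VV[0][0]++ -> VV[0]=[3, 1, 1, 0]
Event 6: SEND 3->2: VV[3][3]++ -> VV[3]=[0, 0, 0, 2], msg_vec=[0, 0, 0, 2]; VV[2]=max(VV[2],msg_vec) then VV[2][2]++ -> VV[2]=[0, 0, 3, 2]
Event 7: LOCAL 1: VV[1][1]++ -> VV[1]=[0, 2, 0, 0]
Event 8: SEND 2->3: VV[2][2]++ -> VV[2]=[0, 0, 4, 2], msg_vec=[0, 0, 4, 2]; VV[3]=max(VV[3],msg_vec) then VV[3][3]++ -> VV[3]=[0, 0, 4, 3]
Event 2 stamp: [0, 0, 1, 0]
Event 5 stamp: [3, 1, 1, 0]
[0, 0, 1, 0] <= [3, 1, 1, 0]? True. Equal? False. Happens-before: True

Answer: yes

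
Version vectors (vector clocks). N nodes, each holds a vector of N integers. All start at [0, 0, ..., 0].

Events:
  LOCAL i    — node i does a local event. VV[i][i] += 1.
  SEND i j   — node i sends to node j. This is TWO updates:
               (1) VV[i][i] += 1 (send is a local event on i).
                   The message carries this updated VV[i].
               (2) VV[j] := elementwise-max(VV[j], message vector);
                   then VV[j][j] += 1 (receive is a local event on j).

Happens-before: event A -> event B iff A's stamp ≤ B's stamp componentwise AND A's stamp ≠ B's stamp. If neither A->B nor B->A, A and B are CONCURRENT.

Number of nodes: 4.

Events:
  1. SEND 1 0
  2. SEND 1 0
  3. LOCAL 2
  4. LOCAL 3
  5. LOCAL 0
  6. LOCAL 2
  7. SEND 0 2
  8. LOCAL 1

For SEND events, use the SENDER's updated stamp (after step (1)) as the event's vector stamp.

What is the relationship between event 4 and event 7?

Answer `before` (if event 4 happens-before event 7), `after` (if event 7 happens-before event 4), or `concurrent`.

Answer: concurrent

Derivation:
Initial: VV[0]=[0, 0, 0, 0]
Initial: VV[1]=[0, 0, 0, 0]
Initial: VV[2]=[0, 0, 0, 0]
Initial: VV[3]=[0, 0, 0, 0]
Event 1: SEND 1->0: VV[1][1]++ -> VV[1]=[0, 1, 0, 0], msg_vec=[0, 1, 0, 0]; VV[0]=max(VV[0],msg_vec) then VV[0][0]++ -> VV[0]=[1, 1, 0, 0]
Event 2: SEND 1->0: VV[1][1]++ -> VV[1]=[0, 2, 0, 0], msg_vec=[0, 2, 0, 0]; VV[0]=max(VV[0],msg_vec) then VV[0][0]++ -> VV[0]=[2, 2, 0, 0]
Event 3: LOCAL 2: VV[2][2]++ -> VV[2]=[0, 0, 1, 0]
Event 4: LOCAL 3: VV[3][3]++ -> VV[3]=[0, 0, 0, 1]
Event 5: LOCAL 0: VV[0][0]++ -> VV[0]=[3, 2, 0, 0]
Event 6: LOCAL 2: VV[2][2]++ -> VV[2]=[0, 0, 2, 0]
Event 7: SEND 0->2: VV[0][0]++ -> VV[0]=[4, 2, 0, 0], msg_vec=[4, 2, 0, 0]; VV[2]=max(VV[2],msg_vec) then VV[2][2]++ -> VV[2]=[4, 2, 3, 0]
Event 8: LOCAL 1: VV[1][1]++ -> VV[1]=[0, 3, 0, 0]
Event 4 stamp: [0, 0, 0, 1]
Event 7 stamp: [4, 2, 0, 0]
[0, 0, 0, 1] <= [4, 2, 0, 0]? False
[4, 2, 0, 0] <= [0, 0, 0, 1]? False
Relation: concurrent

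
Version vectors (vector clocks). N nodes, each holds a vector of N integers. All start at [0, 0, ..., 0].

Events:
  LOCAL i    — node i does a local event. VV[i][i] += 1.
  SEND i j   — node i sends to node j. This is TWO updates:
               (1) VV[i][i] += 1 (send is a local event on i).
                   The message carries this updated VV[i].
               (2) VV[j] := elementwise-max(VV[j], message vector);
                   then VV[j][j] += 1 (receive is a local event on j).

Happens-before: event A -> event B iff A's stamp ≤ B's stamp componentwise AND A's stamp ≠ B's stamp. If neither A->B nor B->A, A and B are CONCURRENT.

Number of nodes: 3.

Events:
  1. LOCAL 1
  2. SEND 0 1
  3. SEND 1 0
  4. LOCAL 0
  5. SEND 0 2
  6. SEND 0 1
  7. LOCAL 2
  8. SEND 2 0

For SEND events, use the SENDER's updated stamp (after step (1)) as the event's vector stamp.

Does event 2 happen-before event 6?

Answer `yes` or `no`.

Answer: yes

Derivation:
Initial: VV[0]=[0, 0, 0]
Initial: VV[1]=[0, 0, 0]
Initial: VV[2]=[0, 0, 0]
Event 1: LOCAL 1: VV[1][1]++ -> VV[1]=[0, 1, 0]
Event 2: SEND 0->1: VV[0][0]++ -> VV[0]=[1, 0, 0], msg_vec=[1, 0, 0]; VV[1]=max(VV[1],msg_vec) then VV[1][1]++ -> VV[1]=[1, 2, 0]
Event 3: SEND 1->0: VV[1][1]++ -> VV[1]=[1, 3, 0], msg_vec=[1, 3, 0]; VV[0]=max(VV[0],msg_vec) then VV[0][0]++ -> VV[0]=[2, 3, 0]
Event 4: LOCAL 0: VV[0][0]++ -> VV[0]=[3, 3, 0]
Event 5: SEND 0->2: VV[0][0]++ -> VV[0]=[4, 3, 0], msg_vec=[4, 3, 0]; VV[2]=max(VV[2],msg_vec) then VV[2][2]++ -> VV[2]=[4, 3, 1]
Event 6: SEND 0->1: VV[0][0]++ -> VV[0]=[5, 3, 0], msg_vec=[5, 3, 0]; VV[1]=max(VV[1],msg_vec) then VV[1][1]++ -> VV[1]=[5, 4, 0]
Event 7: LOCAL 2: VV[2][2]++ -> VV[2]=[4, 3, 2]
Event 8: SEND 2->0: VV[2][2]++ -> VV[2]=[4, 3, 3], msg_vec=[4, 3, 3]; VV[0]=max(VV[0],msg_vec) then VV[0][0]++ -> VV[0]=[6, 3, 3]
Event 2 stamp: [1, 0, 0]
Event 6 stamp: [5, 3, 0]
[1, 0, 0] <= [5, 3, 0]? True. Equal? False. Happens-before: True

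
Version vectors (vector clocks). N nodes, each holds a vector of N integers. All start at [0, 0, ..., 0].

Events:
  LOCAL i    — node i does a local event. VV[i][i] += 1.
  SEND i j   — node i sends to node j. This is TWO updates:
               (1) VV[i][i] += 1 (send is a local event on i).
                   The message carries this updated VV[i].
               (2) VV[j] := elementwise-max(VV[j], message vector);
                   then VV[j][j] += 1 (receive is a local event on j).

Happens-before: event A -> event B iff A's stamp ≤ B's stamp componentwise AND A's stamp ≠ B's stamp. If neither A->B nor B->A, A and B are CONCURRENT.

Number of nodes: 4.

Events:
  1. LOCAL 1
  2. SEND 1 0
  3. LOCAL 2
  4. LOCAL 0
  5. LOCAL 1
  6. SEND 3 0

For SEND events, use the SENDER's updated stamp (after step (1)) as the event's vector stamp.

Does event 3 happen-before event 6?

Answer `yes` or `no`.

Answer: no

Derivation:
Initial: VV[0]=[0, 0, 0, 0]
Initial: VV[1]=[0, 0, 0, 0]
Initial: VV[2]=[0, 0, 0, 0]
Initial: VV[3]=[0, 0, 0, 0]
Event 1: LOCAL 1: VV[1][1]++ -> VV[1]=[0, 1, 0, 0]
Event 2: SEND 1->0: VV[1][1]++ -> VV[1]=[0, 2, 0, 0], msg_vec=[0, 2, 0, 0]; VV[0]=max(VV[0],msg_vec) then VV[0][0]++ -> VV[0]=[1, 2, 0, 0]
Event 3: LOCAL 2: VV[2][2]++ -> VV[2]=[0, 0, 1, 0]
Event 4: LOCAL 0: VV[0][0]++ -> VV[0]=[2, 2, 0, 0]
Event 5: LOCAL 1: VV[1][1]++ -> VV[1]=[0, 3, 0, 0]
Event 6: SEND 3->0: VV[3][3]++ -> VV[3]=[0, 0, 0, 1], msg_vec=[0, 0, 0, 1]; VV[0]=max(VV[0],msg_vec) then VV[0][0]++ -> VV[0]=[3, 2, 0, 1]
Event 3 stamp: [0, 0, 1, 0]
Event 6 stamp: [0, 0, 0, 1]
[0, 0, 1, 0] <= [0, 0, 0, 1]? False. Equal? False. Happens-before: False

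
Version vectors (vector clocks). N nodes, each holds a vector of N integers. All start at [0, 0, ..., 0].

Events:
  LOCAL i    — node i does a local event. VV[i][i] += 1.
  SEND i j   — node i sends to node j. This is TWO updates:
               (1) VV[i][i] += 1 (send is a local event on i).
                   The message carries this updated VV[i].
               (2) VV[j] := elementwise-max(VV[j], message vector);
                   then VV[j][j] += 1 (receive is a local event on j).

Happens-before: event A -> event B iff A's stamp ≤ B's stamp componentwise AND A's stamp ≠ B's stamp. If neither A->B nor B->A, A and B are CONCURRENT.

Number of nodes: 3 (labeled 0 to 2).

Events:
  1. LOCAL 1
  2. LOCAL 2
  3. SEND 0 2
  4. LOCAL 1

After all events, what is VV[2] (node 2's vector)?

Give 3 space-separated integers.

Initial: VV[0]=[0, 0, 0]
Initial: VV[1]=[0, 0, 0]
Initial: VV[2]=[0, 0, 0]
Event 1: LOCAL 1: VV[1][1]++ -> VV[1]=[0, 1, 0]
Event 2: LOCAL 2: VV[2][2]++ -> VV[2]=[0, 0, 1]
Event 3: SEND 0->2: VV[0][0]++ -> VV[0]=[1, 0, 0], msg_vec=[1, 0, 0]; VV[2]=max(VV[2],msg_vec) then VV[2][2]++ -> VV[2]=[1, 0, 2]
Event 4: LOCAL 1: VV[1][1]++ -> VV[1]=[0, 2, 0]
Final vectors: VV[0]=[1, 0, 0]; VV[1]=[0, 2, 0]; VV[2]=[1, 0, 2]

Answer: 1 0 2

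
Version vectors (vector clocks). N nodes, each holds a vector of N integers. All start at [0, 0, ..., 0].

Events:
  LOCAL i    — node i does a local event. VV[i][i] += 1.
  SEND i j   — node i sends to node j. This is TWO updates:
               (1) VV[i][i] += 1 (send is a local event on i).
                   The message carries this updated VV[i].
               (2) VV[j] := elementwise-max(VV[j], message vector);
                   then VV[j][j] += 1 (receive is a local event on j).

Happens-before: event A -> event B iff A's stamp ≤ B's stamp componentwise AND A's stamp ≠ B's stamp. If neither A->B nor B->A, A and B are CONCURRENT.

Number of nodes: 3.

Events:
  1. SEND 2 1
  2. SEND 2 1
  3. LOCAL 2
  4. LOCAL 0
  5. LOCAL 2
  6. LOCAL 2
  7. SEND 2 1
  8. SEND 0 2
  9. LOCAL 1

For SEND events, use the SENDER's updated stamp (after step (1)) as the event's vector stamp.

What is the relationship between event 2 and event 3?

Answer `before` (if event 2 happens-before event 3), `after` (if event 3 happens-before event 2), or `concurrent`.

Initial: VV[0]=[0, 0, 0]
Initial: VV[1]=[0, 0, 0]
Initial: VV[2]=[0, 0, 0]
Event 1: SEND 2->1: VV[2][2]++ -> VV[2]=[0, 0, 1], msg_vec=[0, 0, 1]; VV[1]=max(VV[1],msg_vec) then VV[1][1]++ -> VV[1]=[0, 1, 1]
Event 2: SEND 2->1: VV[2][2]++ -> VV[2]=[0, 0, 2], msg_vec=[0, 0, 2]; VV[1]=max(VV[1],msg_vec) then VV[1][1]++ -> VV[1]=[0, 2, 2]
Event 3: LOCAL 2: VV[2][2]++ -> VV[2]=[0, 0, 3]
Event 4: LOCAL 0: VV[0][0]++ -> VV[0]=[1, 0, 0]
Event 5: LOCAL 2: VV[2][2]++ -> VV[2]=[0, 0, 4]
Event 6: LOCAL 2: VV[2][2]++ -> VV[2]=[0, 0, 5]
Event 7: SEND 2->1: VV[2][2]++ -> VV[2]=[0, 0, 6], msg_vec=[0, 0, 6]; VV[1]=max(VV[1],msg_vec) then VV[1][1]++ -> VV[1]=[0, 3, 6]
Event 8: SEND 0->2: VV[0][0]++ -> VV[0]=[2, 0, 0], msg_vec=[2, 0, 0]; VV[2]=max(VV[2],msg_vec) then VV[2][2]++ -> VV[2]=[2, 0, 7]
Event 9: LOCAL 1: VV[1][1]++ -> VV[1]=[0, 4, 6]
Event 2 stamp: [0, 0, 2]
Event 3 stamp: [0, 0, 3]
[0, 0, 2] <= [0, 0, 3]? True
[0, 0, 3] <= [0, 0, 2]? False
Relation: before

Answer: before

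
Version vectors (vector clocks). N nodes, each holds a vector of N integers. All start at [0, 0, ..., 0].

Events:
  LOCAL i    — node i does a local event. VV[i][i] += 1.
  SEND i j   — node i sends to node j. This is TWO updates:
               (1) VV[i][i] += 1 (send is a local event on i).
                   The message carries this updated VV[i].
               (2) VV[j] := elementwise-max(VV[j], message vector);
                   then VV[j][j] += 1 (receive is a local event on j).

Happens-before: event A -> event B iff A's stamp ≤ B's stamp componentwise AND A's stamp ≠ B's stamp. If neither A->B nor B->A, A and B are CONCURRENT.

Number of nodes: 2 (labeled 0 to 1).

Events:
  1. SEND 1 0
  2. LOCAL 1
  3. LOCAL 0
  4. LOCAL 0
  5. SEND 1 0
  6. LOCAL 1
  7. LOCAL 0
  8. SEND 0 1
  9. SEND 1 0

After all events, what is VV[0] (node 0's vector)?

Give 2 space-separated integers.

Answer: 7 6

Derivation:
Initial: VV[0]=[0, 0]
Initial: VV[1]=[0, 0]
Event 1: SEND 1->0: VV[1][1]++ -> VV[1]=[0, 1], msg_vec=[0, 1]; VV[0]=max(VV[0],msg_vec) then VV[0][0]++ -> VV[0]=[1, 1]
Event 2: LOCAL 1: VV[1][1]++ -> VV[1]=[0, 2]
Event 3: LOCAL 0: VV[0][0]++ -> VV[0]=[2, 1]
Event 4: LOCAL 0: VV[0][0]++ -> VV[0]=[3, 1]
Event 5: SEND 1->0: VV[1][1]++ -> VV[1]=[0, 3], msg_vec=[0, 3]; VV[0]=max(VV[0],msg_vec) then VV[0][0]++ -> VV[0]=[4, 3]
Event 6: LOCAL 1: VV[1][1]++ -> VV[1]=[0, 4]
Event 7: LOCAL 0: VV[0][0]++ -> VV[0]=[5, 3]
Event 8: SEND 0->1: VV[0][0]++ -> VV[0]=[6, 3], msg_vec=[6, 3]; VV[1]=max(VV[1],msg_vec) then VV[1][1]++ -> VV[1]=[6, 5]
Event 9: SEND 1->0: VV[1][1]++ -> VV[1]=[6, 6], msg_vec=[6, 6]; VV[0]=max(VV[0],msg_vec) then VV[0][0]++ -> VV[0]=[7, 6]
Final vectors: VV[0]=[7, 6]; VV[1]=[6, 6]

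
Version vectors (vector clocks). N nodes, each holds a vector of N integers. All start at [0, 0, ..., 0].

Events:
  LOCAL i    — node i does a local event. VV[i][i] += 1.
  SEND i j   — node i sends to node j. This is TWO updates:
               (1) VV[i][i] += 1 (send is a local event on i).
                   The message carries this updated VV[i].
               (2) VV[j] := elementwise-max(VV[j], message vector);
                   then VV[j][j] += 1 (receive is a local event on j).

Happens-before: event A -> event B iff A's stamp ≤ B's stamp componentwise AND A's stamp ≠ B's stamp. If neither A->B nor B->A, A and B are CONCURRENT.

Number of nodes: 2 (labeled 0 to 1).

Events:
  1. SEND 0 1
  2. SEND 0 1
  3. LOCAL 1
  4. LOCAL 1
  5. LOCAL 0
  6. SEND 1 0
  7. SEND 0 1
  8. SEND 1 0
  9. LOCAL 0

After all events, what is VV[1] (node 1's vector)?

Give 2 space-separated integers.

Answer: 5 7

Derivation:
Initial: VV[0]=[0, 0]
Initial: VV[1]=[0, 0]
Event 1: SEND 0->1: VV[0][0]++ -> VV[0]=[1, 0], msg_vec=[1, 0]; VV[1]=max(VV[1],msg_vec) then VV[1][1]++ -> VV[1]=[1, 1]
Event 2: SEND 0->1: VV[0][0]++ -> VV[0]=[2, 0], msg_vec=[2, 0]; VV[1]=max(VV[1],msg_vec) then VV[1][1]++ -> VV[1]=[2, 2]
Event 3: LOCAL 1: VV[1][1]++ -> VV[1]=[2, 3]
Event 4: LOCAL 1: VV[1][1]++ -> VV[1]=[2, 4]
Event 5: LOCAL 0: VV[0][0]++ -> VV[0]=[3, 0]
Event 6: SEND 1->0: VV[1][1]++ -> VV[1]=[2, 5], msg_vec=[2, 5]; VV[0]=max(VV[0],msg_vec) then VV[0][0]++ -> VV[0]=[4, 5]
Event 7: SEND 0->1: VV[0][0]++ -> VV[0]=[5, 5], msg_vec=[5, 5]; VV[1]=max(VV[1],msg_vec) then VV[1][1]++ -> VV[1]=[5, 6]
Event 8: SEND 1->0: VV[1][1]++ -> VV[1]=[5, 7], msg_vec=[5, 7]; VV[0]=max(VV[0],msg_vec) then VV[0][0]++ -> VV[0]=[6, 7]
Event 9: LOCAL 0: VV[0][0]++ -> VV[0]=[7, 7]
Final vectors: VV[0]=[7, 7]; VV[1]=[5, 7]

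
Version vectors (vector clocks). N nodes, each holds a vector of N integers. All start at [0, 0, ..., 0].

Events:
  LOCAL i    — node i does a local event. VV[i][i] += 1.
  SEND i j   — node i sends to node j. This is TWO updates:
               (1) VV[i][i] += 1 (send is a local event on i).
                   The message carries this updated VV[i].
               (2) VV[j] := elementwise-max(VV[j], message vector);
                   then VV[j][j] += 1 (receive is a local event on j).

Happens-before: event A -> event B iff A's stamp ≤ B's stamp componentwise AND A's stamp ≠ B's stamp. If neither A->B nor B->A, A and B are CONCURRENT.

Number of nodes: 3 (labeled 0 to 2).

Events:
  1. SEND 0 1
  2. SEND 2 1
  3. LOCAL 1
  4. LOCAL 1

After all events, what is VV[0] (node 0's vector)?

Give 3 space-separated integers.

Answer: 1 0 0

Derivation:
Initial: VV[0]=[0, 0, 0]
Initial: VV[1]=[0, 0, 0]
Initial: VV[2]=[0, 0, 0]
Event 1: SEND 0->1: VV[0][0]++ -> VV[0]=[1, 0, 0], msg_vec=[1, 0, 0]; VV[1]=max(VV[1],msg_vec) then VV[1][1]++ -> VV[1]=[1, 1, 0]
Event 2: SEND 2->1: VV[2][2]++ -> VV[2]=[0, 0, 1], msg_vec=[0, 0, 1]; VV[1]=max(VV[1],msg_vec) then VV[1][1]++ -> VV[1]=[1, 2, 1]
Event 3: LOCAL 1: VV[1][1]++ -> VV[1]=[1, 3, 1]
Event 4: LOCAL 1: VV[1][1]++ -> VV[1]=[1, 4, 1]
Final vectors: VV[0]=[1, 0, 0]; VV[1]=[1, 4, 1]; VV[2]=[0, 0, 1]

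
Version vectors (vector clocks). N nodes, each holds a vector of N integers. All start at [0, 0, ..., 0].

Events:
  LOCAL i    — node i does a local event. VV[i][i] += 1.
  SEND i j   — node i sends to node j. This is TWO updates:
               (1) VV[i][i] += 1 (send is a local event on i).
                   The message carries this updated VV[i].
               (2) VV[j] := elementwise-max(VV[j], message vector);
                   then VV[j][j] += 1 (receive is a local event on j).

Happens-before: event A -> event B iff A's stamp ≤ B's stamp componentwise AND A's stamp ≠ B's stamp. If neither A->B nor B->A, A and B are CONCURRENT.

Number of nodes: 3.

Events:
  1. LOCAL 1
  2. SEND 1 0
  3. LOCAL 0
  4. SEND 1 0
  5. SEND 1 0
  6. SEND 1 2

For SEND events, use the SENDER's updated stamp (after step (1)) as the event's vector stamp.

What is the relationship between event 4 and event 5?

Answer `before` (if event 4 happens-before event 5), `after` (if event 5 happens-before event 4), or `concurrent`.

Answer: before

Derivation:
Initial: VV[0]=[0, 0, 0]
Initial: VV[1]=[0, 0, 0]
Initial: VV[2]=[0, 0, 0]
Event 1: LOCAL 1: VV[1][1]++ -> VV[1]=[0, 1, 0]
Event 2: SEND 1->0: VV[1][1]++ -> VV[1]=[0, 2, 0], msg_vec=[0, 2, 0]; VV[0]=max(VV[0],msg_vec) then VV[0][0]++ -> VV[0]=[1, 2, 0]
Event 3: LOCAL 0: VV[0][0]++ -> VV[0]=[2, 2, 0]
Event 4: SEND 1->0: VV[1][1]++ -> VV[1]=[0, 3, 0], msg_vec=[0, 3, 0]; VV[0]=max(VV[0],msg_vec) then VV[0][0]++ -> VV[0]=[3, 3, 0]
Event 5: SEND 1->0: VV[1][1]++ -> VV[1]=[0, 4, 0], msg_vec=[0, 4, 0]; VV[0]=max(VV[0],msg_vec) then VV[0][0]++ -> VV[0]=[4, 4, 0]
Event 6: SEND 1->2: VV[1][1]++ -> VV[1]=[0, 5, 0], msg_vec=[0, 5, 0]; VV[2]=max(VV[2],msg_vec) then VV[2][2]++ -> VV[2]=[0, 5, 1]
Event 4 stamp: [0, 3, 0]
Event 5 stamp: [0, 4, 0]
[0, 3, 0] <= [0, 4, 0]? True
[0, 4, 0] <= [0, 3, 0]? False
Relation: before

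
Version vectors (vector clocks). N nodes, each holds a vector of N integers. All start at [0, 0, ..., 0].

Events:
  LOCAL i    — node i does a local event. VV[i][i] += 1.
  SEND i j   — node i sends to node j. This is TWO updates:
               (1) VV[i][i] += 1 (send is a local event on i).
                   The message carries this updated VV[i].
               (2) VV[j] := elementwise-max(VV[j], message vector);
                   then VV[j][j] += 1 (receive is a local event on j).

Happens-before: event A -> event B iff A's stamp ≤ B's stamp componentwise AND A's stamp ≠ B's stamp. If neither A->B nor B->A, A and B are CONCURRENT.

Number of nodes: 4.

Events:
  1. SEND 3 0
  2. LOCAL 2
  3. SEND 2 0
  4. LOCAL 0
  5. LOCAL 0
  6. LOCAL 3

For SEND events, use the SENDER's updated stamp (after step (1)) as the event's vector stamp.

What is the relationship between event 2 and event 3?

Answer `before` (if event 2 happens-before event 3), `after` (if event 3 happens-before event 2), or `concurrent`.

Initial: VV[0]=[0, 0, 0, 0]
Initial: VV[1]=[0, 0, 0, 0]
Initial: VV[2]=[0, 0, 0, 0]
Initial: VV[3]=[0, 0, 0, 0]
Event 1: SEND 3->0: VV[3][3]++ -> VV[3]=[0, 0, 0, 1], msg_vec=[0, 0, 0, 1]; VV[0]=max(VV[0],msg_vec) then VV[0][0]++ -> VV[0]=[1, 0, 0, 1]
Event 2: LOCAL 2: VV[2][2]++ -> VV[2]=[0, 0, 1, 0]
Event 3: SEND 2->0: VV[2][2]++ -> VV[2]=[0, 0, 2, 0], msg_vec=[0, 0, 2, 0]; VV[0]=max(VV[0],msg_vec) then VV[0][0]++ -> VV[0]=[2, 0, 2, 1]
Event 4: LOCAL 0: VV[0][0]++ -> VV[0]=[3, 0, 2, 1]
Event 5: LOCAL 0: VV[0][0]++ -> VV[0]=[4, 0, 2, 1]
Event 6: LOCAL 3: VV[3][3]++ -> VV[3]=[0, 0, 0, 2]
Event 2 stamp: [0, 0, 1, 0]
Event 3 stamp: [0, 0, 2, 0]
[0, 0, 1, 0] <= [0, 0, 2, 0]? True
[0, 0, 2, 0] <= [0, 0, 1, 0]? False
Relation: before

Answer: before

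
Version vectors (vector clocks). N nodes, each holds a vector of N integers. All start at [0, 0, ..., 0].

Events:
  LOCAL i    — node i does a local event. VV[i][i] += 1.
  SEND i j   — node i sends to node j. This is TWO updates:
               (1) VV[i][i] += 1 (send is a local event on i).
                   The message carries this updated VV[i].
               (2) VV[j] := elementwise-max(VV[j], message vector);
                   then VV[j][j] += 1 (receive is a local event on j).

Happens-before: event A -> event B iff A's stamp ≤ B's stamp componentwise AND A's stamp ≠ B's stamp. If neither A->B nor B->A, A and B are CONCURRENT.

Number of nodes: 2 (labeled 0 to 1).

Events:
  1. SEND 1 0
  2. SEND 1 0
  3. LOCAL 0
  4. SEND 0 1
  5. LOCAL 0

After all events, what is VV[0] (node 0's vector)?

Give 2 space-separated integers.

Initial: VV[0]=[0, 0]
Initial: VV[1]=[0, 0]
Event 1: SEND 1->0: VV[1][1]++ -> VV[1]=[0, 1], msg_vec=[0, 1]; VV[0]=max(VV[0],msg_vec) then VV[0][0]++ -> VV[0]=[1, 1]
Event 2: SEND 1->0: VV[1][1]++ -> VV[1]=[0, 2], msg_vec=[0, 2]; VV[0]=max(VV[0],msg_vec) then VV[0][0]++ -> VV[0]=[2, 2]
Event 3: LOCAL 0: VV[0][0]++ -> VV[0]=[3, 2]
Event 4: SEND 0->1: VV[0][0]++ -> VV[0]=[4, 2], msg_vec=[4, 2]; VV[1]=max(VV[1],msg_vec) then VV[1][1]++ -> VV[1]=[4, 3]
Event 5: LOCAL 0: VV[0][0]++ -> VV[0]=[5, 2]
Final vectors: VV[0]=[5, 2]; VV[1]=[4, 3]

Answer: 5 2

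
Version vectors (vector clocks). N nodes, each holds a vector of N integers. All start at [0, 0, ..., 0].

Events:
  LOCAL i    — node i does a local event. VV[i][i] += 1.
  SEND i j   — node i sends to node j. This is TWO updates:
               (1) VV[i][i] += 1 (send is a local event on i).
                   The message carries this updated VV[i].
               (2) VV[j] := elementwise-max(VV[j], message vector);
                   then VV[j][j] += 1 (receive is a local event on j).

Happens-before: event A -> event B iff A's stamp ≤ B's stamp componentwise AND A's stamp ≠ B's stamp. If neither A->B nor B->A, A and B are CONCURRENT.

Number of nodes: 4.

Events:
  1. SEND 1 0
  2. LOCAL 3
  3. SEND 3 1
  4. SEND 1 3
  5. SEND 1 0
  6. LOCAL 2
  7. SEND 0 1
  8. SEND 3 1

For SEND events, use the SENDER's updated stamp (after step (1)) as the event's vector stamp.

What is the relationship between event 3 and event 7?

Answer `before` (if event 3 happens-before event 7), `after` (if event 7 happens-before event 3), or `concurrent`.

Answer: before

Derivation:
Initial: VV[0]=[0, 0, 0, 0]
Initial: VV[1]=[0, 0, 0, 0]
Initial: VV[2]=[0, 0, 0, 0]
Initial: VV[3]=[0, 0, 0, 0]
Event 1: SEND 1->0: VV[1][1]++ -> VV[1]=[0, 1, 0, 0], msg_vec=[0, 1, 0, 0]; VV[0]=max(VV[0],msg_vec) then VV[0][0]++ -> VV[0]=[1, 1, 0, 0]
Event 2: LOCAL 3: VV[3][3]++ -> VV[3]=[0, 0, 0, 1]
Event 3: SEND 3->1: VV[3][3]++ -> VV[3]=[0, 0, 0, 2], msg_vec=[0, 0, 0, 2]; VV[1]=max(VV[1],msg_vec) then VV[1][1]++ -> VV[1]=[0, 2, 0, 2]
Event 4: SEND 1->3: VV[1][1]++ -> VV[1]=[0, 3, 0, 2], msg_vec=[0, 3, 0, 2]; VV[3]=max(VV[3],msg_vec) then VV[3][3]++ -> VV[3]=[0, 3, 0, 3]
Event 5: SEND 1->0: VV[1][1]++ -> VV[1]=[0, 4, 0, 2], msg_vec=[0, 4, 0, 2]; VV[0]=max(VV[0],msg_vec) then VV[0][0]++ -> VV[0]=[2, 4, 0, 2]
Event 6: LOCAL 2: VV[2][2]++ -> VV[2]=[0, 0, 1, 0]
Event 7: SEND 0->1: VV[0][0]++ -> VV[0]=[3, 4, 0, 2], msg_vec=[3, 4, 0, 2]; VV[1]=max(VV[1],msg_vec) then VV[1][1]++ -> VV[1]=[3, 5, 0, 2]
Event 8: SEND 3->1: VV[3][3]++ -> VV[3]=[0, 3, 0, 4], msg_vec=[0, 3, 0, 4]; VV[1]=max(VV[1],msg_vec) then VV[1][1]++ -> VV[1]=[3, 6, 0, 4]
Event 3 stamp: [0, 0, 0, 2]
Event 7 stamp: [3, 4, 0, 2]
[0, 0, 0, 2] <= [3, 4, 0, 2]? True
[3, 4, 0, 2] <= [0, 0, 0, 2]? False
Relation: before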